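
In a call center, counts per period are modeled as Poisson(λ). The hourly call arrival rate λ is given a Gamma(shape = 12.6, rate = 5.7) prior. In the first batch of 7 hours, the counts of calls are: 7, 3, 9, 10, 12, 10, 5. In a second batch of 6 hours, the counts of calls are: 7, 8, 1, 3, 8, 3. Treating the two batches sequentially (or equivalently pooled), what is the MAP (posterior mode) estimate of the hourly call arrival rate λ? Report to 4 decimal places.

With a Gamma(shape α, rate β) prior, the Poisson likelihood is conjugate: the posterior is Gamma(α + ΣXᵢ, β + n).
Batch 1: sum of counts S = 56 over n = 7 hours.
After batch 1: Gamma(α+S, β+n) = Gamma(12.6+56, 5.7+7) = Gamma(68.6, 12.7).
Batch 2: sum of counts S = 30 over n = 6 hours.
After batch 2: Gamma(α+S, β+n) = Gamma(68.6+30, 12.7+6) = Gamma(98.6, 18.7).
Mode of Gamma(α,β) for α≥1 is (α−1)/β = 97.6/18.7 = 5.2193.

5.2193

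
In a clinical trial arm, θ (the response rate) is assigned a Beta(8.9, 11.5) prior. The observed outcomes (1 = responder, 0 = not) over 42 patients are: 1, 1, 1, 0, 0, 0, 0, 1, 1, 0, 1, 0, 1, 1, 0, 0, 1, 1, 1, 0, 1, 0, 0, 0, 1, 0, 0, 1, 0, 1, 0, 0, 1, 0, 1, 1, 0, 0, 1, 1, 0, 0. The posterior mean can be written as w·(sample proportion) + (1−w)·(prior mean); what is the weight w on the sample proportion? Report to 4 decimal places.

The Beta prior is conjugate to a Binomial/Bernoulli likelihood; the update adds successes to α and failures to β.
Posterior mean = (α₀+k)/(α₀+β₀+n) = [n/(α₀+β₀+n)]·(k/n) + [(α₀+β₀)/(α₀+β₀+n)]·α₀/(α₀+β₀), so only n and the prior enter the weight.
The weight on the data is w = n/(α₀+β₀+n) = 42/(8.9+11.5+42) = 42/62.4 = 0.6731.

0.6731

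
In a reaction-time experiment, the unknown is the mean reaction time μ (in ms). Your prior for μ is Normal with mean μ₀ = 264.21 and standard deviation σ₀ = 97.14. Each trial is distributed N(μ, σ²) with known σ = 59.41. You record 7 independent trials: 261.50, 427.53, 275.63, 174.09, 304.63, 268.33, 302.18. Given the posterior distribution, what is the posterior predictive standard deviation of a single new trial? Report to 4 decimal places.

For Normal data with known variance σ², a Normal(μ₀, σ₀²) prior on μ is conjugate. Posterior precision = 1/σ₀² + n/σ²; posterior mean is the precision-weighted average of μ₀ and x̄.
σ₀² = 97.14² = 9436.1796, σ² = 59.41² = 3529.5481; σ² + n·σ₀² = 3529.5481 + 7·9436.1796 = 69582.8053.
Posterior precision = 1/σ₀² + n/σ² = 1/9436.1796 + 7/3529.5481 = (σ² + n·σ₀²)/(σ₀²σ²) = 69582.8053/(9436.1796·3529.5481); posterior variance σₙ² = σ₀²σ²/(σ² + n·σ₀²) = 9436.1796·3529.5481/69582.8053 = 478.644827.
Predictive variance for one new observation = σₙ² + σ² = 9436.1796·3529.5481/69582.8053 + 3529.5481 = σ²·(σ₀² + 69582.8053)/69582.8053 = 3529.5481·79018.9849/69582.8053 = 4008.192927; SD = √(3529.5481·79018.9849/69582.8053) = 63.3103.

63.3103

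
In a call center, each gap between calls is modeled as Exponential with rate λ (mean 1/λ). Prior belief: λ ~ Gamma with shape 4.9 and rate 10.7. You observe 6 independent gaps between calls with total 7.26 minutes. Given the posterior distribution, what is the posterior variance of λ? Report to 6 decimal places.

With a Gamma(shape α, rate β) prior on the exponential rate λ, the posterior after n observations with total T = Σxᵢ is Gamma(α+n, β+T).
Posterior: Gamma(4.9+6, 10.7+7.26) = Gamma(10.9, 17.96).
Var = α/β² = 0.033792.

0.033792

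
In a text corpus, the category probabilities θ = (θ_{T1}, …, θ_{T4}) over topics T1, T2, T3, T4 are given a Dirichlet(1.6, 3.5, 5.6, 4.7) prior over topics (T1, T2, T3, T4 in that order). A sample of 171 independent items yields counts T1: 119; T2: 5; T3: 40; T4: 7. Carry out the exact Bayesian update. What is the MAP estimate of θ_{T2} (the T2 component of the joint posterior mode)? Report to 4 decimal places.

0.0411

The Dirichlet prior is conjugate to the Multinomial likelihood: each posterior αⱼ = prior αⱼ + observed count nⱼ.
Posterior concentration: (120.6, 8.5, 45.6, 11.7), total = 186.4.
Joint mode component: (α_{T2}−1)/(Σα−K) = 7.5/182.4 = 0.0411.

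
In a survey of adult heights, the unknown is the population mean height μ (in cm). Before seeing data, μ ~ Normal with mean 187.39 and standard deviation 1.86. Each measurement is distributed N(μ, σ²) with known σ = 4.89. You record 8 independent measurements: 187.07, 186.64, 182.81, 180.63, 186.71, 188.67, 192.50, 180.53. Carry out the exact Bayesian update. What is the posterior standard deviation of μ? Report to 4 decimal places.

1.2663

For Normal data with known variance σ², a Normal(μ₀, σ₀²) prior on μ is conjugate. Posterior precision = 1/σ₀² + n/σ²; posterior mean is the precision-weighted average of μ₀ and x̄.
σ₀² = 1.86² = 3.4596, σ² = 4.89² = 23.9121; σ² + n·σ₀² = 23.9121 + 8·3.4596 = 51.5889.
Posterior precision = 1/σ₀² + n/σ² = 1/3.4596 + 8/23.9121 = (σ² + n·σ₀²)/(σ₀²σ²) = 51.5889/(3.4596·23.9121); posterior variance σₙ² = σ₀²σ²/(σ² + n·σ₀²) = 3.4596·23.9121/51.5889 = 1.603568.
Posterior SD = √σₙ² = √(3.4596·23.9121/51.5889) = 1.2663.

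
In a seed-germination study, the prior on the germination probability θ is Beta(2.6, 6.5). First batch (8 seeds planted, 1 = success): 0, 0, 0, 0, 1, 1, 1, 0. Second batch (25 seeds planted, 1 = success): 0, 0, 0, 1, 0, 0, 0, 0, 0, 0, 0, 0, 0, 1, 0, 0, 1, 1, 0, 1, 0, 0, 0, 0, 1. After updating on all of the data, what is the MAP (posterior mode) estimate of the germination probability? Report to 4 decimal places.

0.2643

The Beta prior is conjugate to a Binomial/Bernoulli likelihood; the update adds successes to α and failures to β.
After batch 1: Beta(2.6+3, 6.5+5) = Beta(5.6, 11.5).
After batch 2: Beta(5.6+6, 11.5+19) = Beta(11.6, 30.5).
Mode of Beta(a,b) for a,b>1 is (a−1)/(a+b−2) = 10.6/40.1 = 0.2643.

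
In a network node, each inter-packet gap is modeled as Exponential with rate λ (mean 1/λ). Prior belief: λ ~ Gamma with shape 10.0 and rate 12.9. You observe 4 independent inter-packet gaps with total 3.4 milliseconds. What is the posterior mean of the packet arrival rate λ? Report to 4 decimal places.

With a Gamma(shape α, rate β) prior on the exponential rate λ, the posterior after n observations with total T = Σxᵢ is Gamma(α+n, β+T).
Posterior: Gamma(10.0+4, 12.9+3.4) = Gamma(14.0, 16.3).
Posterior mean of λ = α/β = 14.0/16.3 = 0.8589.

0.8589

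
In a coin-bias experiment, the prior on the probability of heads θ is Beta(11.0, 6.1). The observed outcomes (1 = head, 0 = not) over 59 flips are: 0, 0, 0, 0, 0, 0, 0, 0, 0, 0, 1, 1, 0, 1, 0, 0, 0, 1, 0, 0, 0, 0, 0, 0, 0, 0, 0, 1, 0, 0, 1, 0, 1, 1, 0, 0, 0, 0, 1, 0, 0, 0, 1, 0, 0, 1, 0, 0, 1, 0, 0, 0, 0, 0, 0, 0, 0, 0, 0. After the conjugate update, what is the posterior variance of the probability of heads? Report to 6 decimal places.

0.002735

The Beta prior is conjugate to a Binomial/Bernoulli likelihood; the update adds successes to α and failures to β.
Posterior: Beta(α+k, β+n−k) = Beta(11.0+12, 6.1+47) = Beta(23.0, 53.1).
Var = αβ/((α+β)²(α+β+1)) = 23.0·53.1/(76.1²·77.1) = 0.002735.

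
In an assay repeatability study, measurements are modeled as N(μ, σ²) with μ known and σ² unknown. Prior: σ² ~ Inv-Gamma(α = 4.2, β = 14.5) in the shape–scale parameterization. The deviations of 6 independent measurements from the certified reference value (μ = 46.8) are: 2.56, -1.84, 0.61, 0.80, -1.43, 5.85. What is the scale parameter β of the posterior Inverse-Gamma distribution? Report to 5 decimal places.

With known mean μ and an Inverse-Gamma(α, β) prior on σ², the Normal likelihood is conjugate: posterior is Inv-Gamma(α + n/2, β + Σ(xᵢ−μ)²/2).
Σ(xᵢ−μ)² = (2.56)² + (-1.84)² + (0.61)² + (0.80)² + (-1.43)² + (5.85)² = 47.2187.
Posterior: Inv-Gamma(4.2 + 6/2, 14.5 + 47.2187/2) = Inv-Gamma(7.20, 38.10935).
Posterior β = 38.10935.

38.10935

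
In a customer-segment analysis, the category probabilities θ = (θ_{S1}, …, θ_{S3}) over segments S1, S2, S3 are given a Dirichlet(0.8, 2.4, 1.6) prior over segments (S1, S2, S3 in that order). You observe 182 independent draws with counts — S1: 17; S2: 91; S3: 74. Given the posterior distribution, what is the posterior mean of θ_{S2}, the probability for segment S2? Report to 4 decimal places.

The Dirichlet prior is conjugate to the Multinomial likelihood: each posterior αⱼ = prior αⱼ + observed count nⱼ.
Posterior concentration: (17.8, 93.4, 75.6), total = 186.8.
E[θ_{S2}|data] = α_{S2}/Σα = 93.4/186.8 = 0.5000.

0.5000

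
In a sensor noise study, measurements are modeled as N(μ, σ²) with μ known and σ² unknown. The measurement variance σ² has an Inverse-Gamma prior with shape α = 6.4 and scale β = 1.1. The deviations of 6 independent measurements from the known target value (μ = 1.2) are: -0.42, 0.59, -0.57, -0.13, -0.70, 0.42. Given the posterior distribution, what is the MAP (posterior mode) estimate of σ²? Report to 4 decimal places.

With known mean μ and an Inverse-Gamma(α, β) prior on σ², the Normal likelihood is conjugate: posterior is Inv-Gamma(α + n/2, β + Σ(xᵢ−μ)²/2).
Σ(xᵢ−μ)² = (-0.42)² + (0.59)² + (-0.57)² + (-0.13)² + (-0.70)² + (0.42)² = 1.5327.
Posterior: Inv-Gamma(6.4 + 6/2, 1.1 + 1.5327/2) = Inv-Gamma(9.40, 1.86635).
Mode = β/(α+1) = 1.86635/10.40 = 0.1795.

0.1795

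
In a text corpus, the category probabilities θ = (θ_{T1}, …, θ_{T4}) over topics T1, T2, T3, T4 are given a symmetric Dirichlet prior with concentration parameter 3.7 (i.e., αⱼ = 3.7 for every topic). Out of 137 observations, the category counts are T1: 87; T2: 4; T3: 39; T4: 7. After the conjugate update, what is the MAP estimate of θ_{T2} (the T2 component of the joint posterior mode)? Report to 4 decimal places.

0.0453

The Dirichlet prior is conjugate to the Multinomial likelihood: each posterior αⱼ = prior αⱼ + observed count nⱼ.
Posterior concentration: (90.7, 7.7, 42.7, 10.7), total = 151.8.
Joint mode component: (α_{T2}−1)/(Σα−K) = 6.7/147.8 = 0.0453.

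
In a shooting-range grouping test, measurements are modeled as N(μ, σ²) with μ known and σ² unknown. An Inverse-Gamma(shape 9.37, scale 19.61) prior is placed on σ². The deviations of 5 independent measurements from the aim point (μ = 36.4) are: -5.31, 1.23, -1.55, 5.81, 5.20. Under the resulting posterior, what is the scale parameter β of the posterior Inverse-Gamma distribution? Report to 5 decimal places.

66.06380

With known mean μ and an Inverse-Gamma(α, β) prior on σ², the Normal likelihood is conjugate: posterior is Inv-Gamma(α + n/2, β + Σ(xᵢ−μ)²/2).
Σ(xᵢ−μ)² = (-5.31)² + (1.23)² + (-1.55)² + (5.81)² + (5.20)² = 92.9076.
Posterior: Inv-Gamma(9.37 + 5/2, 19.61 + 92.9076/2) = Inv-Gamma(11.87, 66.06380).
Posterior β = 66.06380.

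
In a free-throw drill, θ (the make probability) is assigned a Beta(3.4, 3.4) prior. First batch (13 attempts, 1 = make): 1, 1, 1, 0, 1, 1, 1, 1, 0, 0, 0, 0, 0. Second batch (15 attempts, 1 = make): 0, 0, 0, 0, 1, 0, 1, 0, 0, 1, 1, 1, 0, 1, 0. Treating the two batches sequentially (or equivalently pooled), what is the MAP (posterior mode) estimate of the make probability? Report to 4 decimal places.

The Beta prior is conjugate to a Binomial/Bernoulli likelihood; the update adds successes to α and failures to β.
After batch 1: Beta(3.4+7, 3.4+6) = Beta(10.4, 9.4).
After batch 2: Beta(10.4+6, 9.4+9) = Beta(16.4, 18.4).
Mode of Beta(a,b) for a,b>1 is (a−1)/(a+b−2) = 15.4/32.8 = 0.4695.

0.4695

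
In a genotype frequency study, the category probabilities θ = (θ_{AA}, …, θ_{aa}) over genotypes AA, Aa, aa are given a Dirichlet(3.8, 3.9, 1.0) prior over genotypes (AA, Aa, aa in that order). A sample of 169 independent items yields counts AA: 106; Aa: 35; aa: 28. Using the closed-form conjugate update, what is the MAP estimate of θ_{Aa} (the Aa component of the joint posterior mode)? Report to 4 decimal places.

0.2169

The Dirichlet prior is conjugate to the Multinomial likelihood: each posterior αⱼ = prior αⱼ + observed count nⱼ.
Posterior concentration: (109.8, 38.9, 29.0), total = 177.7.
Joint mode component: (α_{Aa}−1)/(Σα−K) = 37.9/174.7 = 0.2169.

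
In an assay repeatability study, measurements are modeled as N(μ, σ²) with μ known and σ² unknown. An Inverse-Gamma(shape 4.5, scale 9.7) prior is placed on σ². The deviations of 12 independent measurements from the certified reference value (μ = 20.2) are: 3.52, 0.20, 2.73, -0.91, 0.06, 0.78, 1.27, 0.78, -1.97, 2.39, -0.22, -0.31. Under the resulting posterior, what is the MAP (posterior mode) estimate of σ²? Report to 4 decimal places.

2.2905

With known mean μ and an Inverse-Gamma(α, β) prior on σ², the Normal likelihood is conjugate: posterior is Inv-Gamma(α + n/2, β + Σ(xᵢ−μ)²/2).
Σ(xᵢ−μ)² = (3.52)² + (0.20)² + (2.73)² + (-0.91)² + (0.06)² + (0.78)² + (1.27)² + (0.78)² + (-1.97)² + (2.39)² + (-0.22)² + (-0.31)² = 33.2822.
Posterior: Inv-Gamma(4.5 + 12/2, 9.7 + 33.2822/2) = Inv-Gamma(10.50, 26.34110).
Mode = β/(α+1) = 26.34110/11.50 = 2.2905.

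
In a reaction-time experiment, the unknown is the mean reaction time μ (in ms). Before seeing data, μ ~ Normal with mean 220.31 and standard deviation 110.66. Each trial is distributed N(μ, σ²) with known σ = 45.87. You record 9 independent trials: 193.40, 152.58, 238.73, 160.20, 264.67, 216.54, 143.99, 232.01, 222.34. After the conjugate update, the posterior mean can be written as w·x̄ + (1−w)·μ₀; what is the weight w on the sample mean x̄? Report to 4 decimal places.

0.9813

For Normal data with known variance σ², a Normal(μ₀, σ₀²) prior on μ is conjugate. Posterior precision = 1/σ₀² + n/σ²; posterior mean is the precision-weighted average of μ₀ and x̄.
σ₀² = 110.66² = 12245.6356, σ² = 45.87² = 2104.0569. Prior precision 1/σ₀² = 1/12245.6356; data precision n/σ² = 9/2104.0569.
w = (n/σ²)/(1/σ₀² + n/σ²) = n·σ₀²/(σ² + n·σ₀²) = 9·12245.6356/(2104.0569 + 9·12245.6356) = 110210.7204/112314.7773 = 0.9813.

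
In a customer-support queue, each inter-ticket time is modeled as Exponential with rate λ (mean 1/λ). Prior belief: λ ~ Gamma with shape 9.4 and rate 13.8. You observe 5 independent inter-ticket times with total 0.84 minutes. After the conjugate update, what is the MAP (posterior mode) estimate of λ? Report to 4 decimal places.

0.9153

With a Gamma(shape α, rate β) prior on the exponential rate λ, the posterior after n observations with total T = Σxᵢ is Gamma(α+n, β+T).
Posterior: Gamma(9.4+5, 13.8+0.84) = Gamma(14.4, 14.64).
Mode = (α−1)/β = 0.9153.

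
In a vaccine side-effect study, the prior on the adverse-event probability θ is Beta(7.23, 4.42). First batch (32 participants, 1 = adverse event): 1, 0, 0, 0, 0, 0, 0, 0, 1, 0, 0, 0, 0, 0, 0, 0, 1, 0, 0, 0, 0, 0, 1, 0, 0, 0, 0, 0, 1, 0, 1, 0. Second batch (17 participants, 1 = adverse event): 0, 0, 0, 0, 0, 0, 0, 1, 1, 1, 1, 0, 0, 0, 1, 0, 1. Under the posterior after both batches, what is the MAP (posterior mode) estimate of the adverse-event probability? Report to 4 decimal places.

0.3108

The Beta prior is conjugate to a Binomial/Bernoulli likelihood; the update adds successes to α and failures to β.
After batch 1: Beta(7.23+6, 4.42+26) = Beta(13.23, 30.42).
After batch 2: Beta(13.23+6, 30.42+11) = Beta(19.23, 41.42).
Mode of Beta(a,b) for a,b>1 is (a−1)/(a+b−2) = 18.23/58.65 = 0.3108.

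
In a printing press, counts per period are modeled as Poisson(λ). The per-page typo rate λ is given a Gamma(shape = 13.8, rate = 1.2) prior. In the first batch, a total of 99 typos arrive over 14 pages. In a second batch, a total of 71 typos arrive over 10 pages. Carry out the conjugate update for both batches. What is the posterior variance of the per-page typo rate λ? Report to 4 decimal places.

0.2894

With a Gamma(shape α, rate β) prior, the Poisson likelihood is conjugate: the posterior is Gamma(α + ΣXᵢ, β + n).
After batch 1: Gamma(α+S, β+n) = Gamma(13.8+99, 1.2+14) = Gamma(112.8, 15.2).
After batch 2: Gamma(α+S, β+n) = Gamma(112.8+71, 15.2+10) = Gamma(183.8, 25.2).
Var = α/β² = 183.8/25.2² = 0.2894.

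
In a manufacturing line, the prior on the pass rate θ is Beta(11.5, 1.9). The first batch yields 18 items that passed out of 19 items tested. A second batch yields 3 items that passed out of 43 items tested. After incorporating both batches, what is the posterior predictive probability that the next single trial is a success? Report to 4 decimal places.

The Beta prior is conjugate to a Binomial/Bernoulli likelihood; the update adds successes to α and failures to β.
After batch 1: Beta(11.5+18, 1.9+1) = Beta(29.5, 2.9).
After batch 2: Beta(29.5+3, 2.9+40) = Beta(32.5, 42.9).
For a single future Bernoulli trial, P(success | data) = α/(α+β) = 0.4310.

0.4310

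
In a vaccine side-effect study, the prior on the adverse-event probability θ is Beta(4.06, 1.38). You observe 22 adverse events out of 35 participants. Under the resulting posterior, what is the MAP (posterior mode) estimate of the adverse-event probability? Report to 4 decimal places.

The Beta prior is conjugate to a Binomial/Bernoulli likelihood; the update adds successes to α and failures to β.
Posterior: Beta(α+k, β+n−k) = Beta(4.06+22, 1.38+13) = Beta(26.06, 14.38).
Mode of Beta(a,b) for a,b>1 is (a−1)/(a+b−2) = 25.06/38.44 = 0.6519.

0.6519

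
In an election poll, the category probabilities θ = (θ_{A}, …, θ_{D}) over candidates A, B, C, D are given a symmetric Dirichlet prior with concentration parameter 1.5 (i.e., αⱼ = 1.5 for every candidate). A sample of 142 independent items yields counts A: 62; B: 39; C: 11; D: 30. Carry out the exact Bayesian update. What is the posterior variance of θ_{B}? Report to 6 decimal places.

0.001334

The Dirichlet prior is conjugate to the Multinomial likelihood: each posterior αⱼ = prior αⱼ + observed count nⱼ.
Posterior concentration: (63.5, 40.5, 12.5, 31.5), total = 148.0.
Var[θ_j] = α_j(Σα−α_j)/((Σα)²(Σα+1)) = 40.5·107.5/(148.0²·149.0) = 0.001334.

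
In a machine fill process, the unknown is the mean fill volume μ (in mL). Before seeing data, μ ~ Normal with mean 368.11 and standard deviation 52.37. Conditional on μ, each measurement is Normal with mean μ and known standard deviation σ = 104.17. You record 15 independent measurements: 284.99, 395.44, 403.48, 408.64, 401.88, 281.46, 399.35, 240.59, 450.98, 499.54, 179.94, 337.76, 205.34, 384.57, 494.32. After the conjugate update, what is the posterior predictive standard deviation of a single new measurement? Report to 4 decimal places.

106.8823

For Normal data with known variance σ², a Normal(μ₀, σ₀²) prior on μ is conjugate. Posterior precision = 1/σ₀² + n/σ²; posterior mean is the precision-weighted average of μ₀ and x̄.
σ₀² = 52.37² = 2742.6169, σ² = 104.17² = 10851.3889; σ² + n·σ₀² = 10851.3889 + 15·2742.6169 = 51990.6424.
Posterior precision = 1/σ₀² + n/σ² = 1/2742.6169 + 15/10851.3889 = (σ² + n·σ₀²)/(σ₀²σ²) = 51990.6424/(2742.6169·10851.3889); posterior variance σₙ² = σ₀²σ²/(σ² + n·σ₀²) = 2742.6169·10851.3889/51990.6424 = 572.433831.
Predictive variance for one new observation = σₙ² + σ² = 2742.6169·10851.3889/51990.6424 + 10851.3889 = σ²·(σ₀² + 51990.6424)/51990.6424 = 10851.3889·54733.2593/51990.6424 = 11423.822731; SD = √(10851.3889·54733.2593/51990.6424) = 106.8823.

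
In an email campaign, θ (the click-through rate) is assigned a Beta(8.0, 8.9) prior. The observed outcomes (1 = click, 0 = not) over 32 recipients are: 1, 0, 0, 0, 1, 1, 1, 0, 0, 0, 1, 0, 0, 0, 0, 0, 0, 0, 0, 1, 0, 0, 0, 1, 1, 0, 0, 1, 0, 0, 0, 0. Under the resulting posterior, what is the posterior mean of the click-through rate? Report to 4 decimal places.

The Beta prior is conjugate to a Binomial/Bernoulli likelihood; the update adds successes to α and failures to β.
Posterior: Beta(α+k, β+n−k) = Beta(8.0+9, 8.9+23) = Beta(17.0, 31.9).
Posterior mean = α/(α+β) = 17.0/48.9 = 0.3476.

0.3476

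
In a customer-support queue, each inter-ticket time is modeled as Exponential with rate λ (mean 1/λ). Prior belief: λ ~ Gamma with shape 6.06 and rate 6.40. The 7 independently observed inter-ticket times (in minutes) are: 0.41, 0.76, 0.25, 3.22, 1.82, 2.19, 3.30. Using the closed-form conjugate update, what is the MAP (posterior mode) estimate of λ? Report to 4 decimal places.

With a Gamma(shape α, rate β) prior on the exponential rate λ, the posterior after n observations with total T = Σxᵢ is Gamma(α+n, β+T).
Sum of observations T = 11.95 minutes; n = 7.
Posterior: Gamma(6.06+7, 6.40+11.95) = Gamma(13.06, 18.35).
Mode = (α−1)/β = 0.6572.

0.6572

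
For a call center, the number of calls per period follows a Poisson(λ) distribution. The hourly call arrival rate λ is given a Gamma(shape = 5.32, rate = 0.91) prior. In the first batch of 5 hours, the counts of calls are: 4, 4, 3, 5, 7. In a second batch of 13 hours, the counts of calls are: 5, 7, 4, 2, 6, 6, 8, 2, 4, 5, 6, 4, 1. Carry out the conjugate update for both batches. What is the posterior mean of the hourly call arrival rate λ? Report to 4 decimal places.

With a Gamma(shape α, rate β) prior, the Poisson likelihood is conjugate: the posterior is Gamma(α + ΣXᵢ, β + n).
Batch 1: sum of counts S = 23 over n = 5 hours.
After batch 1: Gamma(α+S, β+n) = Gamma(5.32+23, 0.91+5) = Gamma(28.32, 5.91).
Batch 2: sum of counts S = 60 over n = 13 hours.
After batch 2: Gamma(α+S, β+n) = Gamma(28.32+60, 5.91+13) = Gamma(88.32, 18.91).
Posterior mean = α/β = 88.32/18.91 = 4.6705.

4.6705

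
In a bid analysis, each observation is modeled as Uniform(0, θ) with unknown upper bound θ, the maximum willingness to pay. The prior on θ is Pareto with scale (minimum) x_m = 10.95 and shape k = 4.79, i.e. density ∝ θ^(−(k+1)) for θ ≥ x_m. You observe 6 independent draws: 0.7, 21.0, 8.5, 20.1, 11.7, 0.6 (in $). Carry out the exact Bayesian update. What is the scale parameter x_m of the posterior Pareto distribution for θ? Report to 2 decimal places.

21.00

A Pareto(scale x_m, shape k) prior on the upper bound θ of Uniform(0, θ) is conjugate: posterior is Pareto(max(x_m, max xᵢ), k + n).
Sample maximum = 21.0; prior scale x_m = 10.95 → posterior scale = max = 21.00.
Posterior shape = 4.79 + 6 = 10.79.
Posterior scale x_m = 21.00.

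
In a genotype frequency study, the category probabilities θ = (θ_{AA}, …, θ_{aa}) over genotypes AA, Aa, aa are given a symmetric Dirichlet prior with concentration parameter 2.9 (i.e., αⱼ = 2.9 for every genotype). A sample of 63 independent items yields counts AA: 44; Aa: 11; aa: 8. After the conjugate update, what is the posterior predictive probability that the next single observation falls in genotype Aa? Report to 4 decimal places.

The Dirichlet prior is conjugate to the Multinomial likelihood: each posterior αⱼ = prior αⱼ + observed count nⱼ.
Posterior concentration: (46.9, 13.9, 10.9), total = 71.7.
P(next = Aa | data) = α_{Aa}/Σα = 0.1939.

0.1939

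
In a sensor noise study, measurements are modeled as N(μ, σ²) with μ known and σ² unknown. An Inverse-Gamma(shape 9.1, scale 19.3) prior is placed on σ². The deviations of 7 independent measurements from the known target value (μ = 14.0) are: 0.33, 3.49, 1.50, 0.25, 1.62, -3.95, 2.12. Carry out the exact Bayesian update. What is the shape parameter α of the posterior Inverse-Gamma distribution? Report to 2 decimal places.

12.60

With known mean μ and an Inverse-Gamma(α, β) prior on σ², the Normal likelihood is conjugate: posterior is Inv-Gamma(α + n/2, β + Σ(xᵢ−μ)²/2).
Σ(xᵢ−μ)² = (0.33)² + (3.49)² + (1.50)² + (0.25)² + (1.62)² + (-3.95)² + (2.12)² = 37.3228.
Posterior: Inv-Gamma(9.1 + 7/2, 19.3 + 37.3228/2) = Inv-Gamma(12.60, 37.96140).
Posterior α = 12.60.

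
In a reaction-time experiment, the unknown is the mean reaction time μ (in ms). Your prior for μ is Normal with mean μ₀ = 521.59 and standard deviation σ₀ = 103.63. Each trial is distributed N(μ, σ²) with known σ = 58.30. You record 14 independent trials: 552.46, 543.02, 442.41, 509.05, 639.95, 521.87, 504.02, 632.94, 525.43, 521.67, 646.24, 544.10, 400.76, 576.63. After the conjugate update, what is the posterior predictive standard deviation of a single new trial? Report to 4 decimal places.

For Normal data with known variance σ², a Normal(μ₀, σ₀²) prior on μ is conjugate. Posterior precision = 1/σ₀² + n/σ²; posterior mean is the precision-weighted average of μ₀ and x̄.
σ₀² = 103.63² = 10739.1769, σ² = 58.30² = 3398.89; σ² + n·σ₀² = 3398.89 + 14·10739.1769 = 153747.3666.
Posterior precision = 1/σ₀² + n/σ² = 1/10739.1769 + 14/3398.89 = (σ² + n·σ₀²)/(σ₀²σ²) = 153747.3666/(10739.1769·3398.89); posterior variance σₙ² = σ₀²σ²/(σ² + n·σ₀²) = 10739.1769·3398.89/153747.3666 = 237.410772.
Predictive variance for one new observation = σₙ² + σ² = 10739.1769·3398.89/153747.3666 + 3398.89 = σ²·(σ₀² + 153747.3666)/153747.3666 = 3398.89·164486.5435/153747.3666 = 3636.300772; SD = √(3398.89·164486.5435/153747.3666) = 60.3017.

60.3017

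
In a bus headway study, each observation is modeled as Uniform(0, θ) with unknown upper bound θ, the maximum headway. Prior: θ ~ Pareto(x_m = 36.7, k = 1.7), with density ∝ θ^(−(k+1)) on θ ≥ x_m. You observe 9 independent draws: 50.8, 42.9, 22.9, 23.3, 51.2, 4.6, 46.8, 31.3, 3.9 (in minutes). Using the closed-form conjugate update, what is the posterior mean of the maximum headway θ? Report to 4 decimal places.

A Pareto(scale x_m, shape k) prior on the upper bound θ of Uniform(0, θ) is conjugate: posterior is Pareto(max(x_m, max xᵢ), k + n).
Sample maximum = 51.2; prior scale x_m = 36.7 → posterior scale = max = 51.2.
Posterior shape = 1.7 + 9 = 10.7.
E[θ|data] = k·x_m/(k−1) = 10.7·51.2/9.7 = 56.4784.

56.4784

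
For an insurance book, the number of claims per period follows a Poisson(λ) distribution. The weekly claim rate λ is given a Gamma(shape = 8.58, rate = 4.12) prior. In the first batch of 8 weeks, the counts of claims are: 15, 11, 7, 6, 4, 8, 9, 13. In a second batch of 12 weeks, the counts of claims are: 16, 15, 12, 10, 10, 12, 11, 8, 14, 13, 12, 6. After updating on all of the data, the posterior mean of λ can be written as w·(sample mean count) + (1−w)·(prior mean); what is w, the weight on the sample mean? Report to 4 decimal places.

0.8292

With a Gamma(shape α, rate β) prior, the Poisson likelihood is conjugate: the posterior is Gamma(α + ΣXᵢ, β + n).
Total number of weeks: n = 8 + 12 = 20.
Posterior mean = (α₀+S)/(β₀+n) = [n/(β₀+n)]·(S/n) + [β₀/(β₀+n)]·(α₀/β₀), so only n and β₀ enter the weight.
Weight on data w = n/(β₀+n) = 20/(4.12+20) = 20/24.12 = 0.8292.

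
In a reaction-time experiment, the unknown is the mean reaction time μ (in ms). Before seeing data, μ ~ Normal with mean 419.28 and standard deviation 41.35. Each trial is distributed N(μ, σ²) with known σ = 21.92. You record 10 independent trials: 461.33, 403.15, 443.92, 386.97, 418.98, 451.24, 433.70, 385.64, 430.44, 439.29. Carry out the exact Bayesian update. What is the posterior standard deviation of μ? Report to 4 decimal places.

For Normal data with known variance σ², a Normal(μ₀, σ₀²) prior on μ is conjugate. Posterior precision = 1/σ₀² + n/σ²; posterior mean is the precision-weighted average of μ₀ and x̄.
σ₀² = 41.35² = 1709.8225, σ² = 21.92² = 480.4864; σ² + n·σ₀² = 480.4864 + 10·1709.8225 = 17578.7114.
Posterior precision = 1/σ₀² + n/σ² = 1/1709.8225 + 10/480.4864 = (σ² + n·σ₀²)/(σ₀²σ²) = 17578.7114/(1709.8225·480.4864); posterior variance σₙ² = σ₀²σ²/(σ² + n·σ₀²) = 1709.8225·480.4864/17578.7114 = 46.735306.
Posterior SD = √σₙ² = √(1709.8225·480.4864/17578.7114) = 6.8363.

6.8363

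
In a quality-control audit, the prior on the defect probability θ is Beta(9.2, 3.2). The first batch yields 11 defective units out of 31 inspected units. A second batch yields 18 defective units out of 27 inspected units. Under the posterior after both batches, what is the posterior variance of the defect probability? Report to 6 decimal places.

The Beta prior is conjugate to a Binomial/Bernoulli likelihood; the update adds successes to α and failures to β.
After batch 1: Beta(9.2+11, 3.2+20) = Beta(20.2, 23.2).
After batch 2: Beta(20.2+18, 23.2+9) = Beta(38.2, 32.2).
Var = αβ/((α+β)²(α+β+1)) = 38.2·32.2/(70.4²·71.4) = 0.003476.

0.003476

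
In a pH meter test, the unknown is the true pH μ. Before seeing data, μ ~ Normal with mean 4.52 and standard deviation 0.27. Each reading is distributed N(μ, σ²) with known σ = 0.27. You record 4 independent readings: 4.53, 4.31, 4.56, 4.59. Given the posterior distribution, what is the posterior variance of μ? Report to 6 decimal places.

For Normal data with known variance σ², a Normal(μ₀, σ₀²) prior on μ is conjugate. Posterior precision = 1/σ₀² + n/σ²; posterior mean is the precision-weighted average of μ₀ and x̄.
σ₀² = 0.27² = 0.0729, σ² = 0.27² = 0.0729; σ² + n·σ₀² = 0.0729 + 4·0.0729 = 0.3645.
Posterior precision = 1/σ₀² + n/σ² = 1/0.0729 + 4/0.0729 = (σ² + n·σ₀²)/(σ₀²σ²) = 0.3645/(0.0729·0.0729); posterior variance σₙ² = σ₀²σ²/(σ² + n·σ₀²) = 0.0729·0.0729/0.3645 = 0.014580.

0.014580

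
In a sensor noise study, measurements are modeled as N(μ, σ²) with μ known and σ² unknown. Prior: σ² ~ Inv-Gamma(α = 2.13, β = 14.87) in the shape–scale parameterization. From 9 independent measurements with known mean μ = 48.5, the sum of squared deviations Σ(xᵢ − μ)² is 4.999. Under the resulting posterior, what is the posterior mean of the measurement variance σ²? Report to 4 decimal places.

3.0852

With known mean μ and an Inverse-Gamma(α, β) prior on σ², the Normal likelihood is conjugate: posterior is Inv-Gamma(α + n/2, β + Σ(xᵢ−μ)²/2).
Posterior: Inv-Gamma(2.13 + 9/2, 14.87 + 4.999/2) = Inv-Gamma(6.63, 17.3695).
E[σ²|data] = β/(α−1) = 17.3695/5.63 = 3.0852.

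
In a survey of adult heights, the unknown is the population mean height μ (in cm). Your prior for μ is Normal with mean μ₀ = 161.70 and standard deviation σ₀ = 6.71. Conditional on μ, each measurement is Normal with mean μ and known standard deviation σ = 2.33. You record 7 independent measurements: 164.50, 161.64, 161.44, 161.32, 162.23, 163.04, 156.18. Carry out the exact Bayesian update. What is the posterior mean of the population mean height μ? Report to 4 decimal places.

161.4823

For Normal data with known variance σ², a Normal(μ₀, σ₀²) prior on μ is conjugate. Posterior precision = 1/σ₀² + n/σ²; posterior mean is the precision-weighted average of μ₀ and x̄.
Σxᵢ = 164.50 + 161.64 + 161.44 + 161.32 + 162.23 + 163.04 + 156.18 = 1130.35, so n·x̄ = 1130.35.
σ₀² = 6.71² = 45.0241, σ² = 2.33² = 5.4289; σ² + n·σ₀² = 5.4289 + 7·45.0241 = 320.5976.
Posterior mean = (μ₀/σ₀² + n·x̄/σ²)/(1/σ₀² + n/σ²) = (σ²·μ₀ + σ₀²·n·x̄)/(σ² + n·σ₀²) = (5.4289·161.70 + 45.0241·1130.35)/320.5976 = 51770.844565/320.5976 = 161.4823.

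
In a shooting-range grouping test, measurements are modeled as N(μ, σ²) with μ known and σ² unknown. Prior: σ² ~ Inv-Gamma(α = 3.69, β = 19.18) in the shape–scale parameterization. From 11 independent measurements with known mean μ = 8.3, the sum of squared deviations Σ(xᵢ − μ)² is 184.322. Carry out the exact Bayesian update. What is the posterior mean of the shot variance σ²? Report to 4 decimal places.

With known mean μ and an Inverse-Gamma(α, β) prior on σ², the Normal likelihood is conjugate: posterior is Inv-Gamma(α + n/2, β + Σ(xᵢ−μ)²/2).
Posterior: Inv-Gamma(3.69 + 11/2, 19.18 + 184.322/2) = Inv-Gamma(9.19, 111.3410).
E[σ²|data] = β/(α−1) = 111.3410/8.19 = 13.5947.

13.5947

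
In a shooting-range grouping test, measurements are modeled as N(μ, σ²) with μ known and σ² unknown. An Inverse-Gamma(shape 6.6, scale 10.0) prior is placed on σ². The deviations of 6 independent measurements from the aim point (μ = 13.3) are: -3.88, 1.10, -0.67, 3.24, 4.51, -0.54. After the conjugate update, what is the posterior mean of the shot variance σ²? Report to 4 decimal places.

3.9443

With known mean μ and an Inverse-Gamma(α, β) prior on σ², the Normal likelihood is conjugate: posterior is Inv-Gamma(α + n/2, β + Σ(xᵢ−μ)²/2).
Σ(xᵢ−μ)² = (-3.88)² + (1.10)² + (-0.67)² + (3.24)² + (4.51)² + (-0.54)² = 47.8426.
Posterior: Inv-Gamma(6.6 + 6/2, 10.0 + 47.8426/2) = Inv-Gamma(9.60, 33.92130).
E[σ²|data] = β/(α−1) = 33.92130/8.60 = 3.9443.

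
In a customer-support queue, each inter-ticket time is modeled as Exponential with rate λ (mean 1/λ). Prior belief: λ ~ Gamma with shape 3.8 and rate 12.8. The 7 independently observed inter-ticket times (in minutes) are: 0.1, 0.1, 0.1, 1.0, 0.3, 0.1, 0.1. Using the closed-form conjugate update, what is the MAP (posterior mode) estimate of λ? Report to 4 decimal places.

With a Gamma(shape α, rate β) prior on the exponential rate λ, the posterior after n observations with total T = Σxᵢ is Gamma(α+n, β+T).
Sum of observations T = 1.8 minutes; n = 7.
Posterior: Gamma(3.8+7, 12.8+1.8) = Gamma(10.8, 14.6).
Mode = (α−1)/β = 0.6712.

0.6712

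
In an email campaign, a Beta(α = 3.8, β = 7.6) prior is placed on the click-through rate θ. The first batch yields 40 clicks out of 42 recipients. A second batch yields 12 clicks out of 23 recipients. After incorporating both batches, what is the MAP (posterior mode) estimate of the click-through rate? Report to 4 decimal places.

0.7366

The Beta prior is conjugate to a Binomial/Bernoulli likelihood; the update adds successes to α and failures to β.
After batch 1: Beta(3.8+40, 7.6+2) = Beta(43.8, 9.6).
After batch 2: Beta(43.8+12, 9.6+11) = Beta(55.8, 20.6).
Mode of Beta(a,b) for a,b>1 is (a−1)/(a+b−2) = 54.8/74.4 = 0.7366.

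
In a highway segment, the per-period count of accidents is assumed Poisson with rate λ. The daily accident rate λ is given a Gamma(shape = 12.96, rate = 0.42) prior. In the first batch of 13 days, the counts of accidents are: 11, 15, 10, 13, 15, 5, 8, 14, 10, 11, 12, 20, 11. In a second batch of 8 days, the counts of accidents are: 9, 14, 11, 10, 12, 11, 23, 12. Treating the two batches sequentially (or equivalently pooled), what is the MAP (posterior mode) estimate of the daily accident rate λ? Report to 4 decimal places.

12.5565

With a Gamma(shape α, rate β) prior, the Poisson likelihood is conjugate: the posterior is Gamma(α + ΣXᵢ, β + n).
Batch 1: sum of counts S = 155 over n = 13 days.
After batch 1: Gamma(α+S, β+n) = Gamma(12.96+155, 0.42+13) = Gamma(167.96, 13.42).
Batch 2: sum of counts S = 102 over n = 8 days.
After batch 2: Gamma(α+S, β+n) = Gamma(167.96+102, 13.42+8) = Gamma(269.96, 21.42).
Mode of Gamma(α,β) for α≥1 is (α−1)/β = 268.96/21.42 = 12.5565.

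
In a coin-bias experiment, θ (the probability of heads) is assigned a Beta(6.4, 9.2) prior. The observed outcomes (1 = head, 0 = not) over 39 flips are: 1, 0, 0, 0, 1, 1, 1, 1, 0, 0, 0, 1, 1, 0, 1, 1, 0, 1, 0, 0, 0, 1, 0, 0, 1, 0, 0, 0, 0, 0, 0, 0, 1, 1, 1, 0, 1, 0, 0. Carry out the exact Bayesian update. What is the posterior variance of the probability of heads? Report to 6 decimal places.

0.004352

The Beta prior is conjugate to a Binomial/Bernoulli likelihood; the update adds successes to α and failures to β.
Posterior: Beta(α+k, β+n−k) = Beta(6.4+16, 9.2+23) = Beta(22.4, 32.2).
Var = αβ/((α+β)²(α+β+1)) = 22.4·32.2/(54.6²·55.6) = 0.004352.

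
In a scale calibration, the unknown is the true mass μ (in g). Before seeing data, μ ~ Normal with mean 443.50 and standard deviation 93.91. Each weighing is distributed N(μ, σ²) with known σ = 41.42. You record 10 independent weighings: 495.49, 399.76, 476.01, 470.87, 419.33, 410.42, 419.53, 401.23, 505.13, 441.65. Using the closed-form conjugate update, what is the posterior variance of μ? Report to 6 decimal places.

For Normal data with known variance σ², a Normal(μ₀, σ₀²) prior on μ is conjugate. Posterior precision = 1/σ₀² + n/σ²; posterior mean is the precision-weighted average of μ₀ and x̄.
σ₀² = 93.91² = 8819.0881, σ² = 41.42² = 1715.6164; σ² + n·σ₀² = 1715.6164 + 10·8819.0881 = 89906.4974.
Posterior precision = 1/σ₀² + n/σ² = 1/8819.0881 + 10/1715.6164 = (σ² + n·σ₀²)/(σ₀²σ²) = 89906.4974/(8819.0881·1715.6164); posterior variance σₙ² = σ₀²σ²/(σ² + n·σ₀²) = 8819.0881·1715.6164/89906.4974 = 168.287861.

168.287861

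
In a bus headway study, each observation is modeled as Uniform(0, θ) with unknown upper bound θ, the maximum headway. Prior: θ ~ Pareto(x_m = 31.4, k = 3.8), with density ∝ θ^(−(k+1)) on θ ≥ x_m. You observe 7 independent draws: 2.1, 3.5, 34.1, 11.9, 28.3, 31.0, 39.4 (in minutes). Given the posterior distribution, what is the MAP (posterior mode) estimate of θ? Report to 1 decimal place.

A Pareto(scale x_m, shape k) prior on the upper bound θ of Uniform(0, θ) is conjugate: posterior is Pareto(max(x_m, max xᵢ), k + n).
Sample maximum = 39.4; prior scale x_m = 31.4 → posterior scale = max = 39.4.
Posterior shape = 3.8 + 7 = 10.8.
The Pareto density is decreasing on [x_m, ∞), so the mode is x_m = 39.4.

39.4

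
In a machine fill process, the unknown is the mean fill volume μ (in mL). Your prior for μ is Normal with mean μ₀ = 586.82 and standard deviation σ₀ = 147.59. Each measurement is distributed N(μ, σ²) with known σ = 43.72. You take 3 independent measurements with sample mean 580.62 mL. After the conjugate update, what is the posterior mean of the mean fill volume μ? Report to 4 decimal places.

For Normal data with known variance σ², a Normal(μ₀, σ₀²) prior on μ is conjugate. Posterior precision = 1/σ₀² + n/σ²; posterior mean is the precision-weighted average of μ₀ and x̄.
n·x̄ = 3·580.62 = 1741.86.
σ₀² = 147.59² = 21782.8081, σ² = 43.72² = 1911.4384; σ² + n·σ₀² = 1911.4384 + 3·21782.8081 = 67259.8627.
Posterior mean = (μ₀/σ₀² + n·x̄/σ²)/(1/σ₀² + n/σ²) = (σ²·μ₀ + σ₀²·n·x̄)/(σ² + n·σ₀²) = (1911.4384·586.82 + 21782.8081·1741.86)/67259.8627 = 39064272.398954/67259.8627 = 580.7962.

580.7962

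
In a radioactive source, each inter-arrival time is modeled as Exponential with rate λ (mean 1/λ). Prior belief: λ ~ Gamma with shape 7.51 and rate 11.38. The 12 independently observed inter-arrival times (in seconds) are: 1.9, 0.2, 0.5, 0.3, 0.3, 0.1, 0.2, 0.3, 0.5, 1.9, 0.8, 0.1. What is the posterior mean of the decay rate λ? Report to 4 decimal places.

With a Gamma(shape α, rate β) prior on the exponential rate λ, the posterior after n observations with total T = Σxᵢ is Gamma(α+n, β+T).
Sum of observations T = 7.1 seconds; n = 12.
Posterior: Gamma(7.51+12, 11.38+7.1) = Gamma(19.51, 18.48).
Posterior mean of λ = α/β = 19.51/18.48 = 1.0557.

1.0557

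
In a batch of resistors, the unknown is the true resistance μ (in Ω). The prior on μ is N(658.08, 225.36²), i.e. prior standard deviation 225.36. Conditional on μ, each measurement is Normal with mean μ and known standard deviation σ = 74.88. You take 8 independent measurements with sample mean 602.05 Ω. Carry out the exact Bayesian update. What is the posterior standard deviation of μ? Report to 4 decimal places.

For Normal data with known variance σ², a Normal(μ₀, σ₀²) prior on μ is conjugate. Posterior precision = 1/σ₀² + n/σ²; posterior mean is the precision-weighted average of μ₀ and x̄.
σ₀² = 225.36² = 50787.1296, σ² = 74.88² = 5607.0144; σ² + n·σ₀² = 5607.0144 + 8·50787.1296 = 411904.0512.
Posterior precision = 1/σ₀² + n/σ² = 1/50787.1296 + 8/5607.0144 = (σ² + n·σ₀²)/(σ₀²σ²) = 411904.0512/(50787.1296·5607.0144); posterior variance σₙ² = σ₀²σ²/(σ² + n·σ₀²) = 50787.1296·5607.0144/411904.0512 = 691.336165.
Posterior SD = √σₙ² = √(50787.1296·5607.0144/411904.0512) = 26.2933.

26.2933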